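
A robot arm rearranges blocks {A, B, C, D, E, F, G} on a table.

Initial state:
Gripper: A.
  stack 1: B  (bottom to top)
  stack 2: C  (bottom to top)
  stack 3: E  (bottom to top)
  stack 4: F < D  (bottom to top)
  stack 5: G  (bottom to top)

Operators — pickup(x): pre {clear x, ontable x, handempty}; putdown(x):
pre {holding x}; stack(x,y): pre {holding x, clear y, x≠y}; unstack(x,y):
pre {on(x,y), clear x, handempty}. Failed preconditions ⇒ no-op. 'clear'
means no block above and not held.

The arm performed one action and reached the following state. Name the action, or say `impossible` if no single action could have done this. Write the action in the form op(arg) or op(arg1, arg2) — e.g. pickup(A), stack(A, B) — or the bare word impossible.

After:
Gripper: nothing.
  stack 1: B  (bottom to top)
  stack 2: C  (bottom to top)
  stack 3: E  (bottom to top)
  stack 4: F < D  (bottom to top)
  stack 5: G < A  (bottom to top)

target: towers=[B; C; E; F/D; G/A] holding=-
        putdown(A) → towers=[A; B; C; E; F/D; G] holding=-
       stack(A, B) → towers=[B/A; C; E; F/D; G] holding=-
       stack(A, G) → towers=[B; C; E; F/D; G/A] holding=-  ← match
       stack(A, D) → towers=[B; C; E; F/D/A; G] holding=-
       stack(A, E) → towers=[B; C; E/A; F/D; G] holding=-
       stack(A, C) → towers=[B; C/A; E; F/D; G] holding=-

stack(A, G)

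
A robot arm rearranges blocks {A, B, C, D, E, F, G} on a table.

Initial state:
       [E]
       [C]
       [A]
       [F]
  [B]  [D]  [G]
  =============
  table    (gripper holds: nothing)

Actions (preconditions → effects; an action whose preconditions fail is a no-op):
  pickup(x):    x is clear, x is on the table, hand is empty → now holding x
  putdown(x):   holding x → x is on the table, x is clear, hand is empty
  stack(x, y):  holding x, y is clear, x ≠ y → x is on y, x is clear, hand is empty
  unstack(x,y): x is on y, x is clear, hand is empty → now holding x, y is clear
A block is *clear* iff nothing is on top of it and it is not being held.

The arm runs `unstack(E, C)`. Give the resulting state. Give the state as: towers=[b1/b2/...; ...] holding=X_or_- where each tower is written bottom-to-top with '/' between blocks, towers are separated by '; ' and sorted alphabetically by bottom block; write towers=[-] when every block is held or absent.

before: towers=[B; D/F/A/C/E; G] holding=-
pre[unstack(E, C)]: on(E,C) ✓, clear(E) ✓, handempty ✓
all met → apply unstack(E, C)
after:  towers=[B; D/F/A/C; G] holding=E

towers=[B; D/F/A/C; G] holding=E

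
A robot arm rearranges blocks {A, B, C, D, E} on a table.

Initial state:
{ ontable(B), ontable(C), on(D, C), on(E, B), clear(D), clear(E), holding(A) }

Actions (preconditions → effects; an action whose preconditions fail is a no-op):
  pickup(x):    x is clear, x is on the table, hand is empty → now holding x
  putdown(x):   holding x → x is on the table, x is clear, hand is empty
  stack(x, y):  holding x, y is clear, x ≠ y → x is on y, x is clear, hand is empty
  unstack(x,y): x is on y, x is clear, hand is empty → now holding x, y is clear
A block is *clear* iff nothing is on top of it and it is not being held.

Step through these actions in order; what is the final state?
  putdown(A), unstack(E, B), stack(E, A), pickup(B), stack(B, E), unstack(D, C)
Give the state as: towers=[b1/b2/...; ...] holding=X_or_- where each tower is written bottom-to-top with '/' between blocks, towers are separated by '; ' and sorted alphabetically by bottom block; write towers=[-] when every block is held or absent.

step 1 (putdown(A)): towers=[A; B/E; C/D] holding=-
step 2 (unstack(E, B)): towers=[A; B; C/D] holding=E
step 3 (stack(E, A)): towers=[A/E; B; C/D] holding=-
step 4 (pickup(B)): towers=[A/E; C/D] holding=B
step 5 (stack(B, E)): towers=[A/E/B; C/D] holding=-
step 6 (unstack(D, C)): towers=[A/E/B; C] holding=D

towers=[A/E/B; C] holding=D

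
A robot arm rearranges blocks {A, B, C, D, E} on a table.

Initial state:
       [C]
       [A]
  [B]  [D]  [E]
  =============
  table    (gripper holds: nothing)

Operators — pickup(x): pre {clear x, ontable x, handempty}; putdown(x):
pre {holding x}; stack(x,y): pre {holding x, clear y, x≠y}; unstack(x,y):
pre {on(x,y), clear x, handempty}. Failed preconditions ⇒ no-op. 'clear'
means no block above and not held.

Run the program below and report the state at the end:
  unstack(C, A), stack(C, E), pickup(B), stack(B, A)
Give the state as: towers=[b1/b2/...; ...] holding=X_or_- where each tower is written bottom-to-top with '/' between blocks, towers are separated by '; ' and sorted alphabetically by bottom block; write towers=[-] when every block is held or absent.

step 1 (unstack(C, A)): towers=[B; D/A; E] holding=C
step 2 (stack(C, E)): towers=[B; D/A; E/C] holding=-
step 3 (pickup(B)): towers=[D/A; E/C] holding=B
step 4 (stack(B, A)): towers=[D/A/B; E/C] holding=-

towers=[D/A/B; E/C] holding=-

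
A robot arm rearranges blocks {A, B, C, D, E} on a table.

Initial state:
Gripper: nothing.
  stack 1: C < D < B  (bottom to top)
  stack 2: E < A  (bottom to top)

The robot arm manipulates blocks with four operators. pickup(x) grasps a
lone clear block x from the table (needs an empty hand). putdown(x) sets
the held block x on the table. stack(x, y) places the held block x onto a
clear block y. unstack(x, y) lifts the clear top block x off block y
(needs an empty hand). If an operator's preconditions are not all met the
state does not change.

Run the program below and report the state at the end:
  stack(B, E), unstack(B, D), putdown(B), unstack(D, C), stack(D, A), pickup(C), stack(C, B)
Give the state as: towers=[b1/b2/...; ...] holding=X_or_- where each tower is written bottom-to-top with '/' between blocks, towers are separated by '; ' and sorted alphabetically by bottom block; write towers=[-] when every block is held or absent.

step 1 (stack(B, E)) [no-op]: towers=[C/D/B; E/A] holding=-
step 2 (unstack(B, D)): towers=[C/D; E/A] holding=B
step 3 (putdown(B)): towers=[B; C/D; E/A] holding=-
step 4 (unstack(D, C)): towers=[B; C; E/A] holding=D
step 5 (stack(D, A)): towers=[B; C; E/A/D] holding=-
step 6 (pickup(C)): towers=[B; E/A/D] holding=C
step 7 (stack(C, B)): towers=[B/C; E/A/D] holding=-

towers=[B/C; E/A/D] holding=-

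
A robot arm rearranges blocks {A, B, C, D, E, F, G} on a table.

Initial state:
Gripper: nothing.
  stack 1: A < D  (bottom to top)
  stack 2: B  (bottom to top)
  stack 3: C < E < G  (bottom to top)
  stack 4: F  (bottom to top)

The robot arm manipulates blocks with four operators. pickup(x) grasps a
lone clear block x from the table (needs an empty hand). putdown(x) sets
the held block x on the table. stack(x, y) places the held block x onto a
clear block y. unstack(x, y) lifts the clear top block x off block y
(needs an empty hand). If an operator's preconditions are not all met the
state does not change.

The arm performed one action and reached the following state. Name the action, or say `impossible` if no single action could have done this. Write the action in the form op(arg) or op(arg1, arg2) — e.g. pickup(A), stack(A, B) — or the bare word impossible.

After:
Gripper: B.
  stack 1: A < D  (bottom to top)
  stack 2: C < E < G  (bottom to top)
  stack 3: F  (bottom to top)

target: towers=[A/D; C/E/G; F] holding=B
         pickup(B) → towers=[A/D; C/E/G; F] holding=B  ← match
         pickup(F) → towers=[A/D; B; C/E/G] holding=F
     unstack(G, E) → towers=[A/D; B; C/E; F] holding=G
     unstack(D, A) → towers=[A; B; C/E/G; F] holding=D

pickup(B)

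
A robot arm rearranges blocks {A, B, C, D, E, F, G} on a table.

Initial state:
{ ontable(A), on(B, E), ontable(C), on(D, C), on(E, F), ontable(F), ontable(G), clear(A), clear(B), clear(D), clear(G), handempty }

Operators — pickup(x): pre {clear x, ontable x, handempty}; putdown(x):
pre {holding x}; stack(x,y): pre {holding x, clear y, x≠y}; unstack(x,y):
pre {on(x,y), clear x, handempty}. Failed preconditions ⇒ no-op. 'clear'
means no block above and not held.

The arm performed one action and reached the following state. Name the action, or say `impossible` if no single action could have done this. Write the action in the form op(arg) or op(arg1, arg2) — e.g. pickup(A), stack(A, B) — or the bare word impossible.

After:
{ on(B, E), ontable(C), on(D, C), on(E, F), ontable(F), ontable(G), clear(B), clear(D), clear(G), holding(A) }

pickup(A)

target: towers=[C/D; F/E/B; G] holding=A
     unstack(B, E) → towers=[A; C/D; F/E; G] holding=B
         pickup(G) → towers=[A; C/D; F/E/B] holding=G
     unstack(D, C) → towers=[A; C; F/E/B; G] holding=D
         pickup(A) → towers=[C/D; F/E/B; G] holding=A  ← match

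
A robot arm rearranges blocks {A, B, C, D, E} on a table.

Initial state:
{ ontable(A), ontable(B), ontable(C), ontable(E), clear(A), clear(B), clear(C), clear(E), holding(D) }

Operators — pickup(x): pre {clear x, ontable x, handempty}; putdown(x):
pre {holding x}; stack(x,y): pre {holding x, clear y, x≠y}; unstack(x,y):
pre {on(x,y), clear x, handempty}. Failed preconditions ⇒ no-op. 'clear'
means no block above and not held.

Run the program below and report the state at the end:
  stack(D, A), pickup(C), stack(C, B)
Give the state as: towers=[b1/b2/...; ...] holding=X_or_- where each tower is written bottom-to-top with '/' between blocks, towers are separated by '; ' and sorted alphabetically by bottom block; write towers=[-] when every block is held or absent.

step 1 (stack(D, A)): towers=[A/D; B; C; E] holding=-
step 2 (pickup(C)): towers=[A/D; B; E] holding=C
step 3 (stack(C, B)): towers=[A/D; B/C; E] holding=-

towers=[A/D; B/C; E] holding=-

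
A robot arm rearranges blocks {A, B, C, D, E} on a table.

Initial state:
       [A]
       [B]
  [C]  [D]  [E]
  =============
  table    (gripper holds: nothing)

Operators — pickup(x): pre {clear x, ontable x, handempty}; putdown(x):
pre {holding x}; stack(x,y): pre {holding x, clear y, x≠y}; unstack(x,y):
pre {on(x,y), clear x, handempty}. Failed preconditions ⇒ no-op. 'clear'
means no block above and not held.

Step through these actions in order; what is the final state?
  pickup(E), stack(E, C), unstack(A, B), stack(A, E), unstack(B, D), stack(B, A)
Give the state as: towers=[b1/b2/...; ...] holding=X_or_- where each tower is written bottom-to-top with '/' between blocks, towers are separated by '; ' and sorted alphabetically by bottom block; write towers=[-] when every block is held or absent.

towers=[C/E/A/B; D] holding=-

step 1 (pickup(E)): towers=[C; D/B/A] holding=E
step 2 (stack(E, C)): towers=[C/E; D/B/A] holding=-
step 3 (unstack(A, B)): towers=[C/E; D/B] holding=A
step 4 (stack(A, E)): towers=[C/E/A; D/B] holding=-
step 5 (unstack(B, D)): towers=[C/E/A; D] holding=B
step 6 (stack(B, A)): towers=[C/E/A/B; D] holding=-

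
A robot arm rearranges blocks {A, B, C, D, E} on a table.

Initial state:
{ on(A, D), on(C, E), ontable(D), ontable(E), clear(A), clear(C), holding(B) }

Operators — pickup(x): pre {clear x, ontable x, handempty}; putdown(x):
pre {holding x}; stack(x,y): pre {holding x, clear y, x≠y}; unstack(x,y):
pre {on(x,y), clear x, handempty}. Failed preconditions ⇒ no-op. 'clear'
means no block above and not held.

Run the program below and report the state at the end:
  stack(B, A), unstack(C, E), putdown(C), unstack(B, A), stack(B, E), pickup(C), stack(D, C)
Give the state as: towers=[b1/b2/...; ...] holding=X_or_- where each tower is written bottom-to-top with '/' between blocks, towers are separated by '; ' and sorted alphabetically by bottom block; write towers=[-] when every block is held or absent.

towers=[D/A; E/B] holding=C

step 1 (stack(B, A)): towers=[D/A/B; E/C] holding=-
step 2 (unstack(C, E)): towers=[D/A/B; E] holding=C
step 3 (putdown(C)): towers=[C; D/A/B; E] holding=-
step 4 (unstack(B, A)): towers=[C; D/A; E] holding=B
step 5 (stack(B, E)): towers=[C; D/A; E/B] holding=-
step 6 (pickup(C)): towers=[D/A; E/B] holding=C
step 7 (stack(D, C)) [no-op]: towers=[D/A; E/B] holding=C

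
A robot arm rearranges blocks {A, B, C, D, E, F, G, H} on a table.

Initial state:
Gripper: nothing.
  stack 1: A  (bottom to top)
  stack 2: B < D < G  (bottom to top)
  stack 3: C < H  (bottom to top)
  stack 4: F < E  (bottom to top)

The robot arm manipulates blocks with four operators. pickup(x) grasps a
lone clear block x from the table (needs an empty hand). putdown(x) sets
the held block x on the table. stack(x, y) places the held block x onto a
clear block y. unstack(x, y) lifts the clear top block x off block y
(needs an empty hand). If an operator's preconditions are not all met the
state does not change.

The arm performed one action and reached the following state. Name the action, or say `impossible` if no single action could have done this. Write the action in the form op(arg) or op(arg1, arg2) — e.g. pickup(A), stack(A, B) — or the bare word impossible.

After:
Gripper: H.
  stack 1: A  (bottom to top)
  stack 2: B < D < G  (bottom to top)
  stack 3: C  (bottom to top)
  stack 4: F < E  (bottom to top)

target: towers=[A; B/D/G; C; F/E] holding=H
     unstack(G, D) → towers=[A; B/D; C/H; F/E] holding=G
         pickup(A) → towers=[B/D/G; C/H; F/E] holding=A
     unstack(E, F) → towers=[A; B/D/G; C/H; F] holding=E
     unstack(H, C) → towers=[A; B/D/G; C; F/E] holding=H  ← match

unstack(H, C)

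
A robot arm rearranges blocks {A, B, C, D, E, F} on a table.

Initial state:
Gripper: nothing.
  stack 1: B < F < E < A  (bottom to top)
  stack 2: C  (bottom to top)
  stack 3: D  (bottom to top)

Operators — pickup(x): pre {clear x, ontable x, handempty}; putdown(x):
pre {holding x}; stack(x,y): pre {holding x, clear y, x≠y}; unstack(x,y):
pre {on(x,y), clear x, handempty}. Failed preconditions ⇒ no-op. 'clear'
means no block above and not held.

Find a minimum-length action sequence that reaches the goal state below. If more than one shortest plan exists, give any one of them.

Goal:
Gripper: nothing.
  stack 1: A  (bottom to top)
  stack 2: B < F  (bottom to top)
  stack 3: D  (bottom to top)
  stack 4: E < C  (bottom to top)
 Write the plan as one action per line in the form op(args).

unstack(A, E)
putdown(A)
unstack(E, F)
putdown(E)
pickup(C)
stack(C, E)

step 1 (unstack(A, E)): towers=[B/F/E; C; D] holding=A
step 2 (putdown(A)): towers=[A; B/F/E; C; D] holding=-
step 3 (unstack(E, F)): towers=[A; B/F; C; D] holding=E
step 4 (putdown(E)): towers=[A; B/F; C; D; E] holding=-
step 5 (pickup(C)): towers=[A; B/F; D; E] holding=C
step 6 (stack(C, E)): towers=[A; B/F; D; E/C] holding=-
goal check: towers=[A; B/F; D; E/C] holding=- — reached (length 6, optimal by BFS)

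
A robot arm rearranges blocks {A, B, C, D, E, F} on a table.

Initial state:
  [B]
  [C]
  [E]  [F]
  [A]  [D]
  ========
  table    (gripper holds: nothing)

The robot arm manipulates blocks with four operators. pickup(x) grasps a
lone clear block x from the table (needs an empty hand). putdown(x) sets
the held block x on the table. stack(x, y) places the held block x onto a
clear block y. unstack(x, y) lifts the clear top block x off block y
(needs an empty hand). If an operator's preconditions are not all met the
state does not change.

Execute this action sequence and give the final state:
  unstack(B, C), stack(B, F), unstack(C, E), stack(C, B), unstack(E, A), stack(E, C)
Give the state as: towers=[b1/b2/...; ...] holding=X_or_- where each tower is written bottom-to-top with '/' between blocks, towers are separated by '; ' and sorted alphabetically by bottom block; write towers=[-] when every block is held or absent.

step 1 (unstack(B, C)): towers=[A/E/C; D/F] holding=B
step 2 (stack(B, F)): towers=[A/E/C; D/F/B] holding=-
step 3 (unstack(C, E)): towers=[A/E; D/F/B] holding=C
step 4 (stack(C, B)): towers=[A/E; D/F/B/C] holding=-
step 5 (unstack(E, A)): towers=[A; D/F/B/C] holding=E
step 6 (stack(E, C)): towers=[A; D/F/B/C/E] holding=-

towers=[A; D/F/B/C/E] holding=-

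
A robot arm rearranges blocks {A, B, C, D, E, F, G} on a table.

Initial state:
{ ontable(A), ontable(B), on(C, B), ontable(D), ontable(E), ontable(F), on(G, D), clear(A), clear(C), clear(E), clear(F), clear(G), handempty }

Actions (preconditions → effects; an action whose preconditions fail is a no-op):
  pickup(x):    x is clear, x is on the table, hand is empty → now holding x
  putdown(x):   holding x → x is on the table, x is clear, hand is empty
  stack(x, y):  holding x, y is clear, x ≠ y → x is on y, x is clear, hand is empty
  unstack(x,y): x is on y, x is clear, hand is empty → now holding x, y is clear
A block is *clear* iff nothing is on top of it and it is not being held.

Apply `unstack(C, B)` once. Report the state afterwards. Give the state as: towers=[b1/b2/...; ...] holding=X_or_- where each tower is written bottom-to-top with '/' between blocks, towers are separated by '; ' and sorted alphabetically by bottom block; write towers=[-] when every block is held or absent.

towers=[A; B; D/G; E; F] holding=C

before: towers=[A; B/C; D/G; E; F] holding=-
pre[unstack(C, B)]: on(C,B) yes, clear(C) yes, handempty yes
all met → apply unstack(C, B)
after:  towers=[A; B; D/G; E; F] holding=C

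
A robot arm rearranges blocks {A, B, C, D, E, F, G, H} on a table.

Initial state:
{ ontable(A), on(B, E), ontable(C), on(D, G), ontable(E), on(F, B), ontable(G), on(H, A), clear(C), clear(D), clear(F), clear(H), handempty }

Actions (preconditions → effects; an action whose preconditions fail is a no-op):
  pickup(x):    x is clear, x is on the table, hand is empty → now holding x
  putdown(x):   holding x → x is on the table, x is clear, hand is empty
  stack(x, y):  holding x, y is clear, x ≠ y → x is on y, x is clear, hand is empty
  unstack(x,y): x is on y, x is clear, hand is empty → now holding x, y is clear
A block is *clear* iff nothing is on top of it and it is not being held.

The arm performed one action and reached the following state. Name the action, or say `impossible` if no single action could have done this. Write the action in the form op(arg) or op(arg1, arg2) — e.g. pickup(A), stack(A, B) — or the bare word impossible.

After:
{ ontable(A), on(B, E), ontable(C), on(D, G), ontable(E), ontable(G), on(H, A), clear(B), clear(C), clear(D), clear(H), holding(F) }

unstack(F, B)

target: towers=[A/H; C; E/B; G/D] holding=F
     unstack(H, A) → towers=[A; C; E/B/F; G/D] holding=H
     unstack(F, B) → towers=[A/H; C; E/B; G/D] holding=F  ← match
     unstack(D, G) → towers=[A/H; C; E/B/F; G] holding=D
         pickup(C) → towers=[A/H; E/B/F; G/D] holding=C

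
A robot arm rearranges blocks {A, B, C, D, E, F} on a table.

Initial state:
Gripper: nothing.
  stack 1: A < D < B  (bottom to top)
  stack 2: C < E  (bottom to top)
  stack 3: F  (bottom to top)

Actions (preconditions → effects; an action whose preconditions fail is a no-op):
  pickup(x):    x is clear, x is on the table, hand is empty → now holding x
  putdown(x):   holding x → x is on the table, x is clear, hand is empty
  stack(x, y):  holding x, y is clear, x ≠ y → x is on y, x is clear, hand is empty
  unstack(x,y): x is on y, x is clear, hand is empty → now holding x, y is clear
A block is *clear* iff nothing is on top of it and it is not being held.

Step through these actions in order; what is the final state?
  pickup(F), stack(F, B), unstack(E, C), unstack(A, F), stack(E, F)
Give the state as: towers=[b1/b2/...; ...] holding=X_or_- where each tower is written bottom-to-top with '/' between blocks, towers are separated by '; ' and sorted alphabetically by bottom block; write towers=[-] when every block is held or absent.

step 1 (pickup(F)): towers=[A/D/B; C/E] holding=F
step 2 (stack(F, B)): towers=[A/D/B/F; C/E] holding=-
step 3 (unstack(E, C)): towers=[A/D/B/F; C] holding=E
step 4 (unstack(A, F)) [no-op]: towers=[A/D/B/F; C] holding=E
step 5 (stack(E, F)): towers=[A/D/B/F/E; C] holding=-

towers=[A/D/B/F/E; C] holding=-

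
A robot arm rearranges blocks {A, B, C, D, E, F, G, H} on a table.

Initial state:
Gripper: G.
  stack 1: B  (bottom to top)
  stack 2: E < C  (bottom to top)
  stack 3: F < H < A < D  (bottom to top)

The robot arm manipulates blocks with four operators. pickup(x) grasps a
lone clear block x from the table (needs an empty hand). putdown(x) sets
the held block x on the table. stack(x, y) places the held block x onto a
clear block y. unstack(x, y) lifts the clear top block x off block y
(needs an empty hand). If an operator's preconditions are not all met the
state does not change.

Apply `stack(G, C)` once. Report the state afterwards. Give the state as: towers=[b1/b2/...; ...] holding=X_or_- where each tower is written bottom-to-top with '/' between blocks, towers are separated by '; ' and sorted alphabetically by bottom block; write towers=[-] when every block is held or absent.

towers=[B; E/C/G; F/H/A/D] holding=-

before: towers=[B; E/C; F/H/A/D] holding=G
pre[stack(G, C)]: holding(G) ok, clear(C) ok, G≠C ok
all met → apply stack(G, C)
after:  towers=[B; E/C/G; F/H/A/D] holding=-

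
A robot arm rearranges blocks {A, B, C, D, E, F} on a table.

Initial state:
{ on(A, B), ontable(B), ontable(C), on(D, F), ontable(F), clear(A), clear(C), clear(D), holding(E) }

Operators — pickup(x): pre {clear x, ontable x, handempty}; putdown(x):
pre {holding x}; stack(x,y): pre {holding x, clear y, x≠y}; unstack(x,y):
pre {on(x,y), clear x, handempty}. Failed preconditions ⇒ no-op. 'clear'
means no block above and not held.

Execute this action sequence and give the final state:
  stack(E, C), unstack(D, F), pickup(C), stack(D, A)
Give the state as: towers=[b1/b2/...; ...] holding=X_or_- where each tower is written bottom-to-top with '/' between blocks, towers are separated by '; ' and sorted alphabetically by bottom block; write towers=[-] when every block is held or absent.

towers=[B/A/D; C/E; F] holding=-

step 1 (stack(E, C)): towers=[B/A; C/E; F/D] holding=-
step 2 (unstack(D, F)): towers=[B/A; C/E; F] holding=D
step 3 (pickup(C)) [no-op]: towers=[B/A; C/E; F] holding=D
step 4 (stack(D, A)): towers=[B/A/D; C/E; F] holding=-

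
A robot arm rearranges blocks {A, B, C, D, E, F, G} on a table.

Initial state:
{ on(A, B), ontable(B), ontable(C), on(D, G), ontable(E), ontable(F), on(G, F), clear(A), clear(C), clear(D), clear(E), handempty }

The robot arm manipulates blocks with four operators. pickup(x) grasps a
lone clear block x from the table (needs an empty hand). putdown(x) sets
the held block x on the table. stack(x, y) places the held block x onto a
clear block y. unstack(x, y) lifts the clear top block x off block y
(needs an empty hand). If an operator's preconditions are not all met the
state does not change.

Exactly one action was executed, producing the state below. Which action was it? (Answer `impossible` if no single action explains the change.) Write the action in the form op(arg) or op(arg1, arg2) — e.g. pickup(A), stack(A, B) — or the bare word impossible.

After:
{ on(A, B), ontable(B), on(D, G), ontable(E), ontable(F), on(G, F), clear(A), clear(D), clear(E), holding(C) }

pickup(C)

target: towers=[B/A; E; F/G/D] holding=C
     unstack(D, G) → towers=[B/A; C; E; F/G] holding=D
     unstack(A, B) → towers=[B; C; E; F/G/D] holding=A
         pickup(E) → towers=[B/A; C; F/G/D] holding=E
         pickup(C) → towers=[B/A; E; F/G/D] holding=C  ← match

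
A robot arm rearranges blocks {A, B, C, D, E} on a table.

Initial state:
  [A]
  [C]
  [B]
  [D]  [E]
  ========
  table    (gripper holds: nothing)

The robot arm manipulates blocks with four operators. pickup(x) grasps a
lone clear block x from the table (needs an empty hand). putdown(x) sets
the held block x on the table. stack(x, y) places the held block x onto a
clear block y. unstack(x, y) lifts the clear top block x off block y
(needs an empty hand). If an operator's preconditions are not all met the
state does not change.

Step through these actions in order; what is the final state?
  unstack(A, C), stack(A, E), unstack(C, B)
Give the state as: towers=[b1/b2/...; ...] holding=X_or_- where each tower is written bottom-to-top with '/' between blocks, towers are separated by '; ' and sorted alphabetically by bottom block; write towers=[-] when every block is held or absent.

towers=[D/B; E/A] holding=C

step 1 (unstack(A, C)): towers=[D/B/C; E] holding=A
step 2 (stack(A, E)): towers=[D/B/C; E/A] holding=-
step 3 (unstack(C, B)): towers=[D/B; E/A] holding=C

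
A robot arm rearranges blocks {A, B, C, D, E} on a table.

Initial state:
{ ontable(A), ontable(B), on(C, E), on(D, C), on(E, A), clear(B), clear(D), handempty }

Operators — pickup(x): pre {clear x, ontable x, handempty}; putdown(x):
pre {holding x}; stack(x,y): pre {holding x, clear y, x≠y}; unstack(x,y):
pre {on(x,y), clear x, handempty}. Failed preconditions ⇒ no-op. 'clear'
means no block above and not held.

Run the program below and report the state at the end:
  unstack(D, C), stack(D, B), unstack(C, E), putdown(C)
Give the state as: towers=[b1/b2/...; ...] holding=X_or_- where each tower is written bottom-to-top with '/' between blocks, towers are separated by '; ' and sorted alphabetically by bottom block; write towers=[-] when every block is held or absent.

step 1 (unstack(D, C)): towers=[A/E/C; B] holding=D
step 2 (stack(D, B)): towers=[A/E/C; B/D] holding=-
step 3 (unstack(C, E)): towers=[A/E; B/D] holding=C
step 4 (putdown(C)): towers=[A/E; B/D; C] holding=-

towers=[A/E; B/D; C] holding=-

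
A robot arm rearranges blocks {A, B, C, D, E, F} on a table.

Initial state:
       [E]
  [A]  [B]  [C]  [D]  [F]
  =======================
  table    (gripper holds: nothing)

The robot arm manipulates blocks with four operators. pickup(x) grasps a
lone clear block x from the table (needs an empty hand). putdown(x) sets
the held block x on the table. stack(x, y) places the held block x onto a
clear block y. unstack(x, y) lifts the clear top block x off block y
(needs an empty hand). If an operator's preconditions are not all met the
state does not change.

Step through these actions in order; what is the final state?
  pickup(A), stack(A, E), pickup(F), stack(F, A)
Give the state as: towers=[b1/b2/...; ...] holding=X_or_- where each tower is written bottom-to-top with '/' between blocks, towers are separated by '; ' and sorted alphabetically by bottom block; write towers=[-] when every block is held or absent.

towers=[B/E/A/F; C; D] holding=-

step 1 (pickup(A)): towers=[B/E; C; D; F] holding=A
step 2 (stack(A, E)): towers=[B/E/A; C; D; F] holding=-
step 3 (pickup(F)): towers=[B/E/A; C; D] holding=F
step 4 (stack(F, A)): towers=[B/E/A/F; C; D] holding=-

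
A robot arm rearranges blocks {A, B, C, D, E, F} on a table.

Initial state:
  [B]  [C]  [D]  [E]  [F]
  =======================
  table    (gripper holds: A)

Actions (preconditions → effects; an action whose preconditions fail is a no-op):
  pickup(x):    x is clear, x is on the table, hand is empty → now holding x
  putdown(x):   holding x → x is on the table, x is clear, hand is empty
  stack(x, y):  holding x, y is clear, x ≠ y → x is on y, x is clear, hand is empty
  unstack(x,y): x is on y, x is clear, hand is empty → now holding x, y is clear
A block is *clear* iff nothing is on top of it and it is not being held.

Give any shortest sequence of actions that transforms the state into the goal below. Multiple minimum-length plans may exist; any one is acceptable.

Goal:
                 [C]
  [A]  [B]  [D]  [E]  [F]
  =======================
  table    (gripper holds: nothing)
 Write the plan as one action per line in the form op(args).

putdown(A)
pickup(C)
stack(C, E)

step 1 (putdown(A)): towers=[A; B; C; D; E; F] holding=-
step 2 (pickup(C)): towers=[A; B; D; E; F] holding=C
step 3 (stack(C, E)): towers=[A; B; D; E/C; F] holding=-
goal check: towers=[A; B; D; E/C; F] holding=- — reached (length 3, optimal by BFS)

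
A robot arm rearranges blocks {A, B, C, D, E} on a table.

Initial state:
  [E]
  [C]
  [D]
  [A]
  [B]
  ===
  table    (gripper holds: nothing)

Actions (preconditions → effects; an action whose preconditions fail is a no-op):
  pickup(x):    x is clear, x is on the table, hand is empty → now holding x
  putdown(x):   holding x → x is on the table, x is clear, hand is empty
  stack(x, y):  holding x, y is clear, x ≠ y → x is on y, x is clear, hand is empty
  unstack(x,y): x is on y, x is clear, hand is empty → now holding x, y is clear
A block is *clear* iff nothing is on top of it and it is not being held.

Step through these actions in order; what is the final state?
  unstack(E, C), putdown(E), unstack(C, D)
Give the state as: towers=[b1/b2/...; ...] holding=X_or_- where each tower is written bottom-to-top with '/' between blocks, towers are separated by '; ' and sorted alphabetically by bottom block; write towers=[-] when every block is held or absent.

towers=[B/A/D; E] holding=C

step 1 (unstack(E, C)): towers=[B/A/D/C] holding=E
step 2 (putdown(E)): towers=[B/A/D/C; E] holding=-
step 3 (unstack(C, D)): towers=[B/A/D; E] holding=C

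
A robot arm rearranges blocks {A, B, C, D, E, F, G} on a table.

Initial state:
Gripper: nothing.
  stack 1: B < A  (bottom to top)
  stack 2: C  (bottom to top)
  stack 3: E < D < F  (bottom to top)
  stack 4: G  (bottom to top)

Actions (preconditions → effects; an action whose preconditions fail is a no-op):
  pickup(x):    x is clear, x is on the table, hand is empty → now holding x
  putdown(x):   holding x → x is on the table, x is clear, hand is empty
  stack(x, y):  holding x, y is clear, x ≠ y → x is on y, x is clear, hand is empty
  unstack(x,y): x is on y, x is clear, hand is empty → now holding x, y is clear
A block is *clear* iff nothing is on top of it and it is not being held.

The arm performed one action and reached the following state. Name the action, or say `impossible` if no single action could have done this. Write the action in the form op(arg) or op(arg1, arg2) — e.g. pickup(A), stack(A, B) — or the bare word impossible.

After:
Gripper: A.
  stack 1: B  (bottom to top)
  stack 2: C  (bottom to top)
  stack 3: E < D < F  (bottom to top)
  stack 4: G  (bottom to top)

unstack(A, B)

target: towers=[B; C; E/D/F; G] holding=A
     unstack(F, D) → towers=[B/A; C; E/D; G] holding=F
         pickup(G) → towers=[B/A; C; E/D/F] holding=G
     unstack(A, B) → towers=[B; C; E/D/F; G] holding=A  ← match
         pickup(C) → towers=[B/A; E/D/F; G] holding=C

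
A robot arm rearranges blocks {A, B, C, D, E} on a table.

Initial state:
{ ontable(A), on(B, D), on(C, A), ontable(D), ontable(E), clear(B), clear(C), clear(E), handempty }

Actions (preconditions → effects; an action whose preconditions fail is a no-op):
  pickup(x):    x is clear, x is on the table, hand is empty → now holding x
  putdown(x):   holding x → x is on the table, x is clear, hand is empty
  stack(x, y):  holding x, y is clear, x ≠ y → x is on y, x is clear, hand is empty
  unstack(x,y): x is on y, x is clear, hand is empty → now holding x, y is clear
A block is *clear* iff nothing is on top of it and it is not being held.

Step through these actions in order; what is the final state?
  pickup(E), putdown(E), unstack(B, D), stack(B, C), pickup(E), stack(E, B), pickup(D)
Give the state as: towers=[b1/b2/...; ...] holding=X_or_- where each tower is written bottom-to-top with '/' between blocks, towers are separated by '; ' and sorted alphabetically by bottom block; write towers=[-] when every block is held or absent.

towers=[A/C/B/E] holding=D

step 1 (pickup(E)): towers=[A/C; D/B] holding=E
step 2 (putdown(E)): towers=[A/C; D/B; E] holding=-
step 3 (unstack(B, D)): towers=[A/C; D; E] holding=B
step 4 (stack(B, C)): towers=[A/C/B; D; E] holding=-
step 5 (pickup(E)): towers=[A/C/B; D] holding=E
step 6 (stack(E, B)): towers=[A/C/B/E; D] holding=-
step 7 (pickup(D)): towers=[A/C/B/E] holding=D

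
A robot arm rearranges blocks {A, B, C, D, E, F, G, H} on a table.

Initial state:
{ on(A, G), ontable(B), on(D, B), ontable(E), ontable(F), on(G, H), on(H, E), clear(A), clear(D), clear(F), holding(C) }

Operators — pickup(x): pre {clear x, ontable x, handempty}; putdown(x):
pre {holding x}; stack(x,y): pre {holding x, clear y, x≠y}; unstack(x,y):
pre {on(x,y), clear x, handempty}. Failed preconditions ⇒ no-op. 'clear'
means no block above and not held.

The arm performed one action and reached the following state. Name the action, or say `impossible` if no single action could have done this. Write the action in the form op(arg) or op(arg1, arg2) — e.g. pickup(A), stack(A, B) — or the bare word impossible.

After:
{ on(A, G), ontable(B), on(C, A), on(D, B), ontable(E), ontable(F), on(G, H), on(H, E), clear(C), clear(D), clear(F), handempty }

stack(C, A)

target: towers=[B/D; E/H/G/A/C; F] holding=-
        putdown(C) → towers=[B/D; C; E/H/G/A; F] holding=-
       stack(C, A) → towers=[B/D; E/H/G/A/C; F] holding=-  ← match
       stack(C, F) → towers=[B/D; E/H/G/A; F/C] holding=-
       stack(C, D) → towers=[B/D/C; E/H/G/A; F] holding=-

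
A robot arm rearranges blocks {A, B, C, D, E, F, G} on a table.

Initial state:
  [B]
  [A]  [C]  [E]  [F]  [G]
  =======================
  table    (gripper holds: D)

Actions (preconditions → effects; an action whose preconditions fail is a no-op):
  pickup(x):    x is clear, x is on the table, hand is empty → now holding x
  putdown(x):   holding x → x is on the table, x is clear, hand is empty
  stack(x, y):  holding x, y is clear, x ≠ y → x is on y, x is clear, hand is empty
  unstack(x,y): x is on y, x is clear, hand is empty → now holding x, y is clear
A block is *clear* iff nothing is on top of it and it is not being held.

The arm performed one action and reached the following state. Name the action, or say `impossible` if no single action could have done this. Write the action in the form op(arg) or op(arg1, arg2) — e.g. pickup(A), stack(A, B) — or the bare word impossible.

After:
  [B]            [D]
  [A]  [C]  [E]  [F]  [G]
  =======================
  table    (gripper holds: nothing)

stack(D, F)

target: towers=[A/B; C; E; F/D; G] holding=-
        putdown(D) → towers=[A/B; C; D; E; F; G] holding=-
       stack(D, B) → towers=[A/B/D; C; E; F; G] holding=-
       stack(D, F) → towers=[A/B; C; E; F/D; G] holding=-  ← match
       stack(D, G) → towers=[A/B; C; E; F; G/D] holding=-
       stack(D, E) → towers=[A/B; C; E/D; F; G] holding=-
       stack(D, C) → towers=[A/B; C/D; E; F; G] holding=-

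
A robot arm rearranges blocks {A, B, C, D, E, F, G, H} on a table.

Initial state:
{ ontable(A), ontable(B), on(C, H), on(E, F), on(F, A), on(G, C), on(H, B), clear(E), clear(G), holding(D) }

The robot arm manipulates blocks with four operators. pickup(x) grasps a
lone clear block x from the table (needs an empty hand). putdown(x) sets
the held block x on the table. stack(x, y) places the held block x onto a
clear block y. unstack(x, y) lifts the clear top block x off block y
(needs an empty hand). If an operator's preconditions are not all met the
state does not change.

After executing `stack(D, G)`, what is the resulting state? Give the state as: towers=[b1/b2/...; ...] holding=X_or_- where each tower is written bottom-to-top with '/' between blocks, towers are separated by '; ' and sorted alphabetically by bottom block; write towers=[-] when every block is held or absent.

towers=[A/F/E; B/H/C/G/D] holding=-

before: towers=[A/F/E; B/H/C/G] holding=D
pre[stack(D, G)]: holding(D) ok, clear(G) ok, D≠G ok
all met → apply stack(D, G)
after:  towers=[A/F/E; B/H/C/G/D] holding=-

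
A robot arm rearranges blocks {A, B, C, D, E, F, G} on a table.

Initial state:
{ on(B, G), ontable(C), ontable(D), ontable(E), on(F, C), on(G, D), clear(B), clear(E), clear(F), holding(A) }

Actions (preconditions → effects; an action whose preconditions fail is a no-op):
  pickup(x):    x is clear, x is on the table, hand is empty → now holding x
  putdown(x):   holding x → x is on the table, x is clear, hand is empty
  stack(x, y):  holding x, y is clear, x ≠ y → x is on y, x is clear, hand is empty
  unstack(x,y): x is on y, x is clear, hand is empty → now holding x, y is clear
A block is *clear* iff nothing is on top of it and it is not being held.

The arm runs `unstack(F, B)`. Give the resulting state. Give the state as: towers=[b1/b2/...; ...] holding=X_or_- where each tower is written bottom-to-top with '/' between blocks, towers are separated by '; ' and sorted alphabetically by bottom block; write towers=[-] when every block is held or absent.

towers=[C/F; D/G/B; E] holding=A

before: towers=[C/F; D/G/B; E] holding=A
pre[unstack(F, B)]: on(F,B) ✗, clear(F) ✓, handempty ✗
on(F,B), handempty unmet → unstack(F, B) is a no-op
after:  towers=[C/F; D/G/B; E] holding=A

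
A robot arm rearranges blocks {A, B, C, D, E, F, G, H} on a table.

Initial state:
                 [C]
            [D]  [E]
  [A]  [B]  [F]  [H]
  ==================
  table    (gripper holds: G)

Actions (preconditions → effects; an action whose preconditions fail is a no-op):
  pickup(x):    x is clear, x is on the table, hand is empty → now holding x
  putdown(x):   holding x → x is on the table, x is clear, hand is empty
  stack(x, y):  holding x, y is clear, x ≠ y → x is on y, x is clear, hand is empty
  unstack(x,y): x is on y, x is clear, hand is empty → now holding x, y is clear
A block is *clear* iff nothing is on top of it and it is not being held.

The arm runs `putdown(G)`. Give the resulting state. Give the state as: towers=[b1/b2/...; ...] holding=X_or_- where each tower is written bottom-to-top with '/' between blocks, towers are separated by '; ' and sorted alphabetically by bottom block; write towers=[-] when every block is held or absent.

before: towers=[A; B; F/D; H/E/C] holding=G
pre[putdown(G)]: holding(G) yes
all met → apply putdown(G)
after:  towers=[A; B; F/D; G; H/E/C] holding=-

towers=[A; B; F/D; G; H/E/C] holding=-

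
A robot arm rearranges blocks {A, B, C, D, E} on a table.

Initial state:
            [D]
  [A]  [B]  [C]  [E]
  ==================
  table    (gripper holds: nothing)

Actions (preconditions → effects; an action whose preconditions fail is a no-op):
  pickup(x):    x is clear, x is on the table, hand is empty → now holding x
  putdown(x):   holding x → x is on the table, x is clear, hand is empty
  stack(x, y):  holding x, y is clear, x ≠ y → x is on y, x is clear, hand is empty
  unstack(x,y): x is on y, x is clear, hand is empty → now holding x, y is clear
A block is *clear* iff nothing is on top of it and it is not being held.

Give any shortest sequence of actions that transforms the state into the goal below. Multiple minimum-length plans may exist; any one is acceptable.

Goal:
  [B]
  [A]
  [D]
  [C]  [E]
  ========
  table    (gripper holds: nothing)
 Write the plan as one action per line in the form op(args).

pickup(A)
stack(A, D)
pickup(B)
stack(B, A)

step 1 (pickup(A)): towers=[B; C/D; E] holding=A
step 2 (stack(A, D)): towers=[B; C/D/A; E] holding=-
step 3 (pickup(B)): towers=[C/D/A; E] holding=B
step 4 (stack(B, A)): towers=[C/D/A/B; E] holding=-
goal check: towers=[C/D/A/B; E] holding=- — reached (length 4, optimal by BFS)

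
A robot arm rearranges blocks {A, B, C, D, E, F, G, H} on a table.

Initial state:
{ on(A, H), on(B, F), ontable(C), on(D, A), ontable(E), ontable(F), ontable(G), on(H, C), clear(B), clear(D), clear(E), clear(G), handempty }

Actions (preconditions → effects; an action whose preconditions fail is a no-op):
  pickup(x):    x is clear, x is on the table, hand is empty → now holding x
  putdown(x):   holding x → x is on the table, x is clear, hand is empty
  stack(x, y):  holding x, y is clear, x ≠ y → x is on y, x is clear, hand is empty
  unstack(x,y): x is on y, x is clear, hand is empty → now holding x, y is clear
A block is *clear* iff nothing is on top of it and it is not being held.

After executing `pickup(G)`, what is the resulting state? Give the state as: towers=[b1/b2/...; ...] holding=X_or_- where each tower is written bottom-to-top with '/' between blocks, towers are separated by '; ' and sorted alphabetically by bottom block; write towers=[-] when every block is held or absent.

before: towers=[C/H/A/D; E; F/B; G] holding=-
pre[pickup(G)]: clear(G) ✓, ontable(G) ✓, handempty ✓
all met → apply pickup(G)
after:  towers=[C/H/A/D; E; F/B] holding=G

towers=[C/H/A/D; E; F/B] holding=G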